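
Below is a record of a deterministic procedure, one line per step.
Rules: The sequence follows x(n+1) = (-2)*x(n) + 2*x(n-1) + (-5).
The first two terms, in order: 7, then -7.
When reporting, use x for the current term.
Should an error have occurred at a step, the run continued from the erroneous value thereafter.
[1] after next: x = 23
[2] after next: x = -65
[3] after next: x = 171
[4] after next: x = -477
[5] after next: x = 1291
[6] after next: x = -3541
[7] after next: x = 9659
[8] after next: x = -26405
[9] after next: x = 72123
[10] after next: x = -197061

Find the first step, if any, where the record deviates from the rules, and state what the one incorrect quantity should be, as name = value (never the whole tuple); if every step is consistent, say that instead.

no error

Recomputing the run from the initial state:
step 1: x = 23
step 2: x = -65
step 3: x = 171
step 4: x = -477
step 5: x = 1291
step 6: x = -3541
step 7: x = 9659
step 8: x = -26405
step 9: x = 72123
step 10: x = -197061
This matches the record at every step.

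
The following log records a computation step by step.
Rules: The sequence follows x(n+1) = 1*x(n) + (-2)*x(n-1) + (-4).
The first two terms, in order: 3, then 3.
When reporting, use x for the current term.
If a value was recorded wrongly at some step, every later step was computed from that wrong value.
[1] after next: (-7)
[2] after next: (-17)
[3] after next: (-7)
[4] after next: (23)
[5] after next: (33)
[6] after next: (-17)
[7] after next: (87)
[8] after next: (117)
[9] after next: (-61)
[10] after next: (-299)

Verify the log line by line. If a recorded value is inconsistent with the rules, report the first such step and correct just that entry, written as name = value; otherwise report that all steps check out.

step 7, x = -87

step 1: x = 1*(3) + (-2)*(3) + (-4) = -7 -> verified
step 2: x = 1*(-7) + (-2)*(3) + (-4) = -17 -> consistent with the log
step 3: x = 1*(-17) + (-2)*(-7) + (-4) = -7 -> in agreement
step 4: x = 1*(-7) + (-2)*(-17) + (-4) = 23 -> exactly as logged
step 5: x = 1*(23) + (-2)*(-7) + (-4) = 33 -> verified
step 6: x = 1*(33) + (-2)*(23) + (-4) = -17 -> verified
step 7: x = 1*(-17) + (-2)*(33) + (-4) = -87 -> the entry is off here
Step 7 is the first one off; corrected, x = -87.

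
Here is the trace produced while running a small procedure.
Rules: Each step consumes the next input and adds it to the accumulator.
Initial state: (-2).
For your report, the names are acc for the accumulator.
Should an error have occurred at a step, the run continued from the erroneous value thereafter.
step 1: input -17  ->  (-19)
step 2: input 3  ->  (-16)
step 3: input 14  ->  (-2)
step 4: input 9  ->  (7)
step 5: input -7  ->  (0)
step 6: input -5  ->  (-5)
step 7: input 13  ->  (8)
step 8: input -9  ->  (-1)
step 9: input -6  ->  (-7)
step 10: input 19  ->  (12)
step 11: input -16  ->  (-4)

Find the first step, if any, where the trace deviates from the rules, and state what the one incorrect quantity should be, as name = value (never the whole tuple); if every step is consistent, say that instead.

Step 1: acc = -2 + -17 = -19 — no discrepancy.
Step 2: acc = -19 + 3 = -16 — confirmed correct.
Step 3: acc = -16 + 14 = -2 — agrees with the trace.
Step 4: acc = -2 + 9 = 7 — in agreement.
Step 5: acc = 7 + -7 = 0 — no discrepancy.
Step 6: acc = 0 + -5 = -5 — checks out.
Step 7: acc = -5 + 13 = 8 — in agreement.
Step 8: acc = 8 + -9 = -1 — matches.
Step 9: acc = -1 + -6 = -7 — in agreement.
Step 10: acc = -7 + 19 = 12 — confirmed correct.
Step 11: acc = 12 + -16 = -4 — matches.
Nothing is out of place; the run is error-free.

no error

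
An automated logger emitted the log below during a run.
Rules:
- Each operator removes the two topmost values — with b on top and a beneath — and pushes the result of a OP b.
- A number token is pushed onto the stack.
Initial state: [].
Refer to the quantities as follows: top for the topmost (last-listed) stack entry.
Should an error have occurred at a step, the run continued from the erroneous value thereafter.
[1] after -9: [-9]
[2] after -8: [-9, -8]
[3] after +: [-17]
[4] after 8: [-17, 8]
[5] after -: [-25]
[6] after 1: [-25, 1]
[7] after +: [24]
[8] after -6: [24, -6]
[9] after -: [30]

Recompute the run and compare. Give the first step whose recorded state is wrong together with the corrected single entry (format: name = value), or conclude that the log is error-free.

step 1: push -9: top = -9 -> consistent with the log
step 2: push -8: top = -8 -> agrees with the log
step 3: -9 + -8 = -17 -> confirmed correct
step 4: push 8: top = 8 -> verified
step 5: -17 - 8 = -25 -> confirmed correct
step 6: push 1: top = 1 -> matches
step 7: -25 + 1 = -24 -> the log disagrees here
First incorrect step: 7; the correct value is top = -24.

step 7, top = -24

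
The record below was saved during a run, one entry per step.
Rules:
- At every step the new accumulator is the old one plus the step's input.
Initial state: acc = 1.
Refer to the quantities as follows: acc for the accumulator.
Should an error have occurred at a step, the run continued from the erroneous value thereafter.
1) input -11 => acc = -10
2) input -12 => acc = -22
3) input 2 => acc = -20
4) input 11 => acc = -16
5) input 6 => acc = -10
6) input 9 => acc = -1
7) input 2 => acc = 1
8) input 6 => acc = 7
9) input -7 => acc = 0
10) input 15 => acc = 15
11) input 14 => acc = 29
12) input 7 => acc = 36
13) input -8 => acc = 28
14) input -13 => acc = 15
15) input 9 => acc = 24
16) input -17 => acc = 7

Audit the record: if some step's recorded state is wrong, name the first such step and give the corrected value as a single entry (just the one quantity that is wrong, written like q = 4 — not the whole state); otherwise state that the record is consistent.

step 4, acc = -9

Recomputing the run from the initial state:
step 1: acc = -10
step 2: acc = -22
step 3: acc = -20
step 4: acc = -9
step 5: acc = -3
step 6: acc = 6
step 7: acc = 8
step 8: acc = 14
step 9: acc = 7
step 10: acc = 22
step 11: acc = 36
step 12: acc = 43
step 13: acc = 35
step 14: acc = 22
step 15: acc = 31
step 16: acc = 14
The first disagreement with the record is at step 4, where the value should be acc = -9.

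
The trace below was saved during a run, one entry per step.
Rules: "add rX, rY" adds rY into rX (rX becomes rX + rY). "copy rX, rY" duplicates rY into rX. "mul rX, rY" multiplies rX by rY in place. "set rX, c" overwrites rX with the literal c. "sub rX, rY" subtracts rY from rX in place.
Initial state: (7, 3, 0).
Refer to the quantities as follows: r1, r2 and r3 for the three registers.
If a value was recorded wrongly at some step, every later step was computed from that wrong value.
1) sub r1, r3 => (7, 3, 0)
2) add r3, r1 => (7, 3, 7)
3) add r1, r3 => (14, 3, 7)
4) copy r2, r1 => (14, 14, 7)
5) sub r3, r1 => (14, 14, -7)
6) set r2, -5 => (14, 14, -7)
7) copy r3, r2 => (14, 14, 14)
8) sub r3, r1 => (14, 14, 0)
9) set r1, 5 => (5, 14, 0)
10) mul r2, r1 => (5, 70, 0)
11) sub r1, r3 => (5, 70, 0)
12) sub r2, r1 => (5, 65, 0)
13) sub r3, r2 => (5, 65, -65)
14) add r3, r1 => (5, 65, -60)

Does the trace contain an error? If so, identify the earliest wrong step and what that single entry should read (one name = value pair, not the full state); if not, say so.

Recomputing the run from the initial state:
step 1: r1 = 7, r2 = 3, r3 = 0
step 2: r1 = 7, r2 = 3, r3 = 7
step 3: r1 = 14, r2 = 3, r3 = 7
step 4: r1 = 14, r2 = 14, r3 = 7
step 5: r1 = 14, r2 = 14, r3 = -7
step 6: r1 = 14, r2 = -5, r3 = -7
step 7: r1 = 14, r2 = -5, r3 = -5
step 8: r1 = 14, r2 = -5, r3 = -19
step 9: r1 = 5, r2 = -5, r3 = -19
step 10: r1 = 5, r2 = -25, r3 = -19
step 11: r1 = 24, r2 = -25, r3 = -19
step 12: r1 = 24, r2 = -49, r3 = -19
step 13: r1 = 24, r2 = -49, r3 = 30
step 14: r1 = 24, r2 = -49, r3 = 54
The first disagreement with the trace is at step 6, where the value should be r2 = -5.

step 6, r2 = -5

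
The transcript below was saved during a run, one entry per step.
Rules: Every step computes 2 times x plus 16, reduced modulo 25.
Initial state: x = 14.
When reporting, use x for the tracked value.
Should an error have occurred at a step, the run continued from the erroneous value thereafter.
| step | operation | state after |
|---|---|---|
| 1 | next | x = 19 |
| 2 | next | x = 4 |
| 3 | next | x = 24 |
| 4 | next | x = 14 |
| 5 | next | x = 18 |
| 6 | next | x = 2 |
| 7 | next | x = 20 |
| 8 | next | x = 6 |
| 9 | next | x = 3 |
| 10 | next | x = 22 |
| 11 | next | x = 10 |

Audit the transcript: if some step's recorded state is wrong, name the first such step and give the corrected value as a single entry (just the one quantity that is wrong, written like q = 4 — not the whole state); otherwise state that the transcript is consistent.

step 5, x = 19

Recomputing the run from the initial state:
step 1: x = 19
step 2: x = 4
step 3: x = 24
step 4: x = 14
step 5: x = 19
step 6: x = 4
step 7: x = 24
step 8: x = 14
step 9: x = 19
step 10: x = 4
step 11: x = 24
The first disagreement with the transcript is at step 5, where the value should be x = 19.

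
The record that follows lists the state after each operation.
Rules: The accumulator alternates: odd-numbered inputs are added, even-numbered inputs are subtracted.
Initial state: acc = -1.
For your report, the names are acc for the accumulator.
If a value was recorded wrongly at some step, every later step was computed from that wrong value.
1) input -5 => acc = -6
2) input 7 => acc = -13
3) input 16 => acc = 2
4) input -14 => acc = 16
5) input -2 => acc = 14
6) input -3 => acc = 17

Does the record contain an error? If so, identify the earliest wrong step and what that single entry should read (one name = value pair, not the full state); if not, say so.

step 3, acc = 3

step 1: acc = -1 + -5 = -6 -> agrees with the record
step 2: acc = -6 - 7 = -13 -> consistent with the record
step 3: acc = -13 + 16 = 3 -> this is not what the record shows
So the first discrepancy is step 3, where the right value is acc = 3.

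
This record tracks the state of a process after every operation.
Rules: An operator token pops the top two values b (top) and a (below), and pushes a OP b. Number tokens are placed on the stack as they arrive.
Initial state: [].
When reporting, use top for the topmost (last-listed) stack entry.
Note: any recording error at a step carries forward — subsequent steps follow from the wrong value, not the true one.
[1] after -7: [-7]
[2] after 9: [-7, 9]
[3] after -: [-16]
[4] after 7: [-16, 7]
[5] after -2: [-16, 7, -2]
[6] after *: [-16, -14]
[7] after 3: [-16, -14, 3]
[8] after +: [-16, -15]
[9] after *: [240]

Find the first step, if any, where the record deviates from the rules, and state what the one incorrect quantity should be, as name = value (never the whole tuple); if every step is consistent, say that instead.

Recomputing the run from the initial state:
step 1: [-7]
step 2: [-7, 9]
step 3: [-16]
step 4: [-16, 7]
step 5: [-16, 7, -2]
step 6: [-16, -14]
step 7: [-16, -14, 3]
step 8: [-16, -11]
step 9: [176]
The first disagreement with the record is at step 8, where the value should be top = -11.

step 8, top = -11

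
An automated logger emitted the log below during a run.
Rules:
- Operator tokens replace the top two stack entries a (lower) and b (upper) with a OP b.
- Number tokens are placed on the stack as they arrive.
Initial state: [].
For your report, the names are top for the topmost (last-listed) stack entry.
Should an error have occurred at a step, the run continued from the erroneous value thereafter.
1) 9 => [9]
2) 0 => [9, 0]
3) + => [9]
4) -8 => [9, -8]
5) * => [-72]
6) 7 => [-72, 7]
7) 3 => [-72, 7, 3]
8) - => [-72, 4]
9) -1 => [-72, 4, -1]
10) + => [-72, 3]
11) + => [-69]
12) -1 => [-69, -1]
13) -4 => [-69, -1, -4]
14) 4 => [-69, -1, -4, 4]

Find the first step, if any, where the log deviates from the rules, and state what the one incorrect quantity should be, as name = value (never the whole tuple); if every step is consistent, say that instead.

1. push 9: top = 9 (confirmed correct)
2. push 0: top = 0 (no discrepancy)
3. 9 + 0 = 9 (consistent with the log)
4. push -8: top = -8 (matches)
5. 9 * -8 = -72 (exactly as logged)
6. push 7: top = 7 (confirmed correct)
7. push 3: top = 3 (no discrepancy)
8. 7 - 3 = 4 (same as recorded)
9. push -1: top = -1 (verified)
10. 4 + -1 = 3 (verified)
11. -72 + 3 = -69 (same as recorded)
12. push -1: top = -1 (agrees with the log)
13. push -4: top = -4 (no discrepancy)
14. push 4: top = 4 (same as recorded)
The whole run recomputes cleanly — no discrepancies.

no error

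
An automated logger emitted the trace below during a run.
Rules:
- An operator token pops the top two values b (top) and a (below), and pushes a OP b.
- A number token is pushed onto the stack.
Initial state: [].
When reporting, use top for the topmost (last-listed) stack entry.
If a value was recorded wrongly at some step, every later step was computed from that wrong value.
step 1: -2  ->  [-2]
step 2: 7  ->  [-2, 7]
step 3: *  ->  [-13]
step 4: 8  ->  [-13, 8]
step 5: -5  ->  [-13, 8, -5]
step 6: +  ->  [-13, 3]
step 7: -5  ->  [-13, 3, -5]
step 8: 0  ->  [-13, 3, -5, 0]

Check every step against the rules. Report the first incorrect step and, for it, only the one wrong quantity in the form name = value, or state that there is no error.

Recomputing the run from the initial state:
step 1: [-2]
step 2: [-2, 7]
step 3: [-14]
step 4: [-14, 8]
step 5: [-14, 8, -5]
step 6: [-14, 3]
step 7: [-14, 3, -5]
step 8: [-14, 3, -5, 0]
The first disagreement with the trace is at step 3, where the value should be top = -14.

step 3, top = -14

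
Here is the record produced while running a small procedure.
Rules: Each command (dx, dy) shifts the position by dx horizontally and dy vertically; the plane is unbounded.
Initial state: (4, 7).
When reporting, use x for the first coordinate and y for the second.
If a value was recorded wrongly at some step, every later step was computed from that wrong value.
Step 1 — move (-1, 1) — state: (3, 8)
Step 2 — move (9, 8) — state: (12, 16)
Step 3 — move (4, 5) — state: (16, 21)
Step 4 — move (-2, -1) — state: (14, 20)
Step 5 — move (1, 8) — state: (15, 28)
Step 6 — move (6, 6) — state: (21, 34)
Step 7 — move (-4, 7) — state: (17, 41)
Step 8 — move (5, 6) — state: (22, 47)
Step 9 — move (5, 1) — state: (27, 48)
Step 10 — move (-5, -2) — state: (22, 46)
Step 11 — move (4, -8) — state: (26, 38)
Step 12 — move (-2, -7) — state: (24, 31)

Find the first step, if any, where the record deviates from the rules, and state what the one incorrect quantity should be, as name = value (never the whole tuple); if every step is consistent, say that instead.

no error

Recomputing the run from the initial state:
step 1: x = 3, y = 8
step 2: x = 12, y = 16
step 3: x = 16, y = 21
step 4: x = 14, y = 20
step 5: x = 15, y = 28
step 6: x = 21, y = 34
step 7: x = 17, y = 41
step 8: x = 22, y = 47
step 9: x = 27, y = 48
step 10: x = 22, y = 46
step 11: x = 26, y = 38
step 12: x = 24, y = 31
This matches the record at every step.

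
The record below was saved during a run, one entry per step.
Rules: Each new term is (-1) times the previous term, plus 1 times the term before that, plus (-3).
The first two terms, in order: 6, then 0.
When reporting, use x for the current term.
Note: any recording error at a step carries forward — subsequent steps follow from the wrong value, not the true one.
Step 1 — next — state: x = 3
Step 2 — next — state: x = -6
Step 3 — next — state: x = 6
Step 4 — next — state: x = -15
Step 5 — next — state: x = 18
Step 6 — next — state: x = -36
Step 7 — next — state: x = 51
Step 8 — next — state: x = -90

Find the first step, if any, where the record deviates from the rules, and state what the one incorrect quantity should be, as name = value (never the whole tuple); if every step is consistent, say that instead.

Recomputing the run from the initial state:
step 1: x = 3
step 2: x = -6
step 3: x = 6
step 4: x = -15
step 5: x = 18
step 6: x = -36
step 7: x = 51
step 8: x = -90
This matches the record at every step.

no error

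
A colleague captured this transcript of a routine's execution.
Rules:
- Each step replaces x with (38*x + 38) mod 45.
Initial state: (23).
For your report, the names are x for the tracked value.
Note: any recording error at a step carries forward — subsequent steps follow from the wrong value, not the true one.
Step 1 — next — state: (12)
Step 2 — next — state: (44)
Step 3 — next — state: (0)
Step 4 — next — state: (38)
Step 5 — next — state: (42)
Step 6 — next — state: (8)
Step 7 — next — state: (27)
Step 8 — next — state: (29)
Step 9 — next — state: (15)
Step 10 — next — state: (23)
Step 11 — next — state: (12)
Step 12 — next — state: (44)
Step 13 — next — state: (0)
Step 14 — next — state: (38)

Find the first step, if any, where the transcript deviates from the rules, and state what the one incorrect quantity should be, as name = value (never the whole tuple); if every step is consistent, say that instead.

Recomputing the run from the initial state:
step 1: x = 12
step 2: x = 44
step 3: x = 0
step 4: x = 38
step 5: x = 42
step 6: x = 14
step 7: x = 30
step 8: x = 8
step 9: x = 27
step 10: x = 29
step 11: x = 15
step 12: x = 23
step 13: x = 12
step 14: x = 44
The first disagreement with the transcript is at step 6, where the value should be x = 14.

step 6, x = 14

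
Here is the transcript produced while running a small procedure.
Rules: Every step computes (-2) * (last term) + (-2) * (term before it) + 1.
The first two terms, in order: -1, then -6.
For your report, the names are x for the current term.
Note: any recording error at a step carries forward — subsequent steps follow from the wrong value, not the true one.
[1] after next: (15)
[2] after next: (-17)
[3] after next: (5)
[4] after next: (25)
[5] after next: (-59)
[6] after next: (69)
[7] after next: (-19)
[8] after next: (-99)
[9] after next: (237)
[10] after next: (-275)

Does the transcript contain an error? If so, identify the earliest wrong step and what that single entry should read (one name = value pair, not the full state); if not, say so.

no error

1. x = -2*(-6) + (-2)*(-1) + (1) = 15 (agrees with the transcript)
2. x = -2*(15) + (-2)*(-6) + (1) = -17 (exactly as logged)
3. x = -2*(-17) + (-2)*(15) + (1) = 5 (confirmed correct)
4. x = -2*(5) + (-2)*(-17) + (1) = 25 (confirmed correct)
5. x = -2*(25) + (-2)*(5) + (1) = -59 (same as recorded)
6. x = -2*(-59) + (-2)*(25) + (1) = 69 (in agreement)
7. x = -2*(69) + (-2)*(-59) + (1) = -19 (in agreement)
8. x = -2*(-19) + (-2)*(69) + (1) = -99 (confirmed correct)
9. x = -2*(-99) + (-2)*(-19) + (1) = 237 (in agreement)
10. x = -2*(237) + (-2)*(-99) + (1) = -275 (confirmed correct)
No step deviates from the rules.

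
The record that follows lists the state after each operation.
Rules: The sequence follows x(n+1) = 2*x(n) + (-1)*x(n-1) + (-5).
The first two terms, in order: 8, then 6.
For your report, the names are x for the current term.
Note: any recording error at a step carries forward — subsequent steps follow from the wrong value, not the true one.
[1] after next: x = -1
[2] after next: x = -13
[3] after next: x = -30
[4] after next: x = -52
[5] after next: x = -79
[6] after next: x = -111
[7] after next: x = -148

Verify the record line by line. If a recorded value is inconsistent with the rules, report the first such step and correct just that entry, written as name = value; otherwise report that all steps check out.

no error

Recomputing the run from the initial state:
step 1: x = -1
step 2: x = -13
step 3: x = -30
step 4: x = -52
step 5: x = -79
step 6: x = -111
step 7: x = -148
This matches the record at every step.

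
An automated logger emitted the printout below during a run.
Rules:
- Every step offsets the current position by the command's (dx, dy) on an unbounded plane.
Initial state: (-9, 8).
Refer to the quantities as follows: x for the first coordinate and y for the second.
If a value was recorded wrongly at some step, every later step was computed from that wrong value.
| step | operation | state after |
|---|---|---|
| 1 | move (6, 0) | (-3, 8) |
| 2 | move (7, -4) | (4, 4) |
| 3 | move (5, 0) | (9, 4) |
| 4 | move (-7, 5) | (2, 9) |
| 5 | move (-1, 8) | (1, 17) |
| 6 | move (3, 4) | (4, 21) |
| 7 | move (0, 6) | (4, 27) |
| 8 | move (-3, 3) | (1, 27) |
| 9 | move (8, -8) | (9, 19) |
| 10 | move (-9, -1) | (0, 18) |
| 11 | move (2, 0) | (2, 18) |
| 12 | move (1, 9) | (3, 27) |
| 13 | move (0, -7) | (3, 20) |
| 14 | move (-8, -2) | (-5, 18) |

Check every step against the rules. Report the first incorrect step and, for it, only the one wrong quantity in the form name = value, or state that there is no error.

step 1: x = -9 + (6) = -3, y = 8 + (0) = 8 -> confirmed correct
step 2: x = -3 + (7) = 4, y = 8 + (-4) = 4 -> confirmed correct
step 3: x = 4 + (5) = 9, y = 4 + (0) = 4 -> no discrepancy
step 4: x = 9 + (-7) = 2, y = 4 + (5) = 9 -> verified
step 5: x = 2 + (-1) = 1, y = 9 + (8) = 17 -> no discrepancy
step 6: x = 1 + (3) = 4, y = 17 + (4) = 21 -> same as recorded
step 7: x = 4 + (0) = 4, y = 21 + (6) = 27 -> consistent with the printout
step 8: x = 4 + (-3) = 1, y = 27 + (3) = 30 -> the printout disagrees here
First incorrect step: 8; the correct value is y = 30.

step 8, y = 30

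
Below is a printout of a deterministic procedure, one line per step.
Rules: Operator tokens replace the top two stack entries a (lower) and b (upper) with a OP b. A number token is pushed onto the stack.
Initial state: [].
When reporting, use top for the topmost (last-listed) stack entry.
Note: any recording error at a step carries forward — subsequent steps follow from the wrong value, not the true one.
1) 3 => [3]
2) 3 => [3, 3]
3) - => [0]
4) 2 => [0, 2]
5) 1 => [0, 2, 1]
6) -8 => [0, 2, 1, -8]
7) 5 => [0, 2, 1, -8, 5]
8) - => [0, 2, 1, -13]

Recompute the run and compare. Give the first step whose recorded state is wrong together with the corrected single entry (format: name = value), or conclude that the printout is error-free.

no error

Recomputing the run from the initial state:
step 1: [3]
step 2: [3, 3]
step 3: [0]
step 4: [0, 2]
step 5: [0, 2, 1]
step 6: [0, 2, 1, -8]
step 7: [0, 2, 1, -8, 5]
step 8: [0, 2, 1, -13]
This matches the printout at every step.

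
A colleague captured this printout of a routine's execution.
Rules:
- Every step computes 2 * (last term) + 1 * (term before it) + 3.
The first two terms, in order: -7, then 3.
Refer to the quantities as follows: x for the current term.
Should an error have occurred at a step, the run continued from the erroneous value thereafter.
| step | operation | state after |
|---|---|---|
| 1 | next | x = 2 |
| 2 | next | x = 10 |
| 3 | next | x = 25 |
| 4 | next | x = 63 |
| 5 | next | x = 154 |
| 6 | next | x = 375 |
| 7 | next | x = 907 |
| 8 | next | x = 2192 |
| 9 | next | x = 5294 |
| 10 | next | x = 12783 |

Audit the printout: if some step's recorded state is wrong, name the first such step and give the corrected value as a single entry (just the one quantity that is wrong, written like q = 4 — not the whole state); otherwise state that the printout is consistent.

step 6, x = 374

step 1: x = 2*(3) + (1)*(-7) + (3) = 2 -> confirmed correct
step 2: x = 2*(2) + (1)*(3) + (3) = 10 -> matches
step 3: x = 2*(10) + (1)*(2) + (3) = 25 -> checks out
step 4: x = 2*(25) + (1)*(10) + (3) = 63 -> confirmed correct
step 5: x = 2*(63) + (1)*(25) + (3) = 154 -> in agreement
step 6: x = 2*(154) + (1)*(63) + (3) = 374 -> first mismatch against the printout
First deviation found at step 6; the corrected entry is x = 374.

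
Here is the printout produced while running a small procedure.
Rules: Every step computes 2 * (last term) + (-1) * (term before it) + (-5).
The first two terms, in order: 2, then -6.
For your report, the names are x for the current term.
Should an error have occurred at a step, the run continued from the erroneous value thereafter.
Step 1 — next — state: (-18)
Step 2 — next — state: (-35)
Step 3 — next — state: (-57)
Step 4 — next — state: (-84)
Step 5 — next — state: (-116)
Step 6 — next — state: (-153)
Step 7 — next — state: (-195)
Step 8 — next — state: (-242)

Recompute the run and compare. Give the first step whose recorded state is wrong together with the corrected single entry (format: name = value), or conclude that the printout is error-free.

1. x = 2*(-6) + (-1)*(2) + (-5) = -19 (the printout has a different value)
That makes step 1 the first incorrect line — x = -19 is what it should show.

step 1, x = -19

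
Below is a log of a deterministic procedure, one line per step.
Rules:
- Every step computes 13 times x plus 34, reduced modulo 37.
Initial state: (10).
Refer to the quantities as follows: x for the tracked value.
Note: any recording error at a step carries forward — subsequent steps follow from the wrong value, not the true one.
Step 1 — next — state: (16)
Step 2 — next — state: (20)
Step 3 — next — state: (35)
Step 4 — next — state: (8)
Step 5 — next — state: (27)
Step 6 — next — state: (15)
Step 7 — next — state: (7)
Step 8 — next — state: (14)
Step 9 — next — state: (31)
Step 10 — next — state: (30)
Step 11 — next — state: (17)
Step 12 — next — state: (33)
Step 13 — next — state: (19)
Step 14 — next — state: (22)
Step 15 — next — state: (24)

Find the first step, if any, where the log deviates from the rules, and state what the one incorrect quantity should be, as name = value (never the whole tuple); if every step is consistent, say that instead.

no error

Step 1: x = (13*10 + 34) mod 37 = 16 — matches.
Step 2: x = (13*16 + 34) mod 37 = 20 — no discrepancy.
Step 3: x = (13*20 + 34) mod 37 = 35 — verified.
Step 4: x = (13*35 + 34) mod 37 = 8 — confirmed correct.
Step 5: x = (13*8 + 34) mod 37 = 27 — no discrepancy.
Step 6: x = (13*27 + 34) mod 37 = 15 — agrees with the log.
Step 7: x = (13*15 + 34) mod 37 = 7 — exactly as logged.
Step 8: x = (13*7 + 34) mod 37 = 14 — same as recorded.
Step 9: x = (13*14 + 34) mod 37 = 31 — same as recorded.
Step 10: x = (13*31 + 34) mod 37 = 30 — agrees with the log.
Step 11: x = (13*30 + 34) mod 37 = 17 — consistent with the log.
Step 12: x = (13*17 + 34) mod 37 = 33 — consistent with the log.
Step 13: x = (13*33 + 34) mod 37 = 19 — matches.
Step 14: x = (13*19 + 34) mod 37 = 22 — matches.
Step 15: x = (13*22 + 34) mod 37 = 24 — agrees with the log.
Every step is consistent.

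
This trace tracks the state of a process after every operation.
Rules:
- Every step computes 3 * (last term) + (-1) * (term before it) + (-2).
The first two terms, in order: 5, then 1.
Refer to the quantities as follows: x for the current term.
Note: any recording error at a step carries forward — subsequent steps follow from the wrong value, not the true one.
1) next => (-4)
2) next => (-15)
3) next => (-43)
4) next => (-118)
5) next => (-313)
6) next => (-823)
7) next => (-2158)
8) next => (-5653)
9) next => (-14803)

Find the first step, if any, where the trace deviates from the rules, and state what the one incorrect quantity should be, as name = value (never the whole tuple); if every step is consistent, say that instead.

step 4, x = -116

Recomputing the run from the initial state:
step 1: x = -4
step 2: x = -15
step 3: x = -43
step 4: x = -116
step 5: x = -307
step 6: x = -807
step 7: x = -2116
step 8: x = -5543
step 9: x = -14515
The first disagreement with the trace is at step 4, where the value should be x = -116.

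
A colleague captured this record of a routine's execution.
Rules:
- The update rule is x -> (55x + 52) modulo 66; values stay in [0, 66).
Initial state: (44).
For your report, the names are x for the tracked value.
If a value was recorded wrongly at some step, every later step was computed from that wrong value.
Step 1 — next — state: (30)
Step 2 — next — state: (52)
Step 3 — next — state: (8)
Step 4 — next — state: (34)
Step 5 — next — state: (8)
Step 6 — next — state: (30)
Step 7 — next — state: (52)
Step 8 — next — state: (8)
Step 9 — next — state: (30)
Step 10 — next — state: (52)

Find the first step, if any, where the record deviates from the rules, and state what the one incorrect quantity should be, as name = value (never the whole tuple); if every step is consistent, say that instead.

step 4, x = 30

step 1: x = (55*44 + 52) mod 66 = 30 -> matches
step 2: x = (55*30 + 52) mod 66 = 52 -> same as recorded
step 3: x = (55*52 + 52) mod 66 = 8 -> no discrepancy
step 4: x = (55*8 + 52) mod 66 = 30 -> this is not what the record shows
The audit stops at step 4: the recorded entry is wrong and should be x = 30.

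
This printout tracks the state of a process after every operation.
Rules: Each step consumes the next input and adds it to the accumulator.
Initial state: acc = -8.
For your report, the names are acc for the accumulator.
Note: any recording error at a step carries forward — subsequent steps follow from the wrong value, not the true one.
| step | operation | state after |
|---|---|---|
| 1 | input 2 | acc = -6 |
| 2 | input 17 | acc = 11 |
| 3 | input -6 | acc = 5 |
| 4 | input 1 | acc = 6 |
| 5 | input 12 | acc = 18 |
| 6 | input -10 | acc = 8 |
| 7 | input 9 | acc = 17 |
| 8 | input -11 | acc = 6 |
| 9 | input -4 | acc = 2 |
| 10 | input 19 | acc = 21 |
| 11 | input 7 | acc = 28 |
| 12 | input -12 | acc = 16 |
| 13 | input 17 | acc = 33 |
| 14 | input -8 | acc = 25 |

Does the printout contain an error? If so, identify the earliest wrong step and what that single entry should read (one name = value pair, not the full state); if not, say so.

Recomputing the run from the initial state:
step 1: acc = -6
step 2: acc = 11
step 3: acc = 5
step 4: acc = 6
step 5: acc = 18
step 6: acc = 8
step 7: acc = 17
step 8: acc = 6
step 9: acc = 2
step 10: acc = 21
step 11: acc = 28
step 12: acc = 16
step 13: acc = 33
step 14: acc = 25
This matches the printout at every step.

no error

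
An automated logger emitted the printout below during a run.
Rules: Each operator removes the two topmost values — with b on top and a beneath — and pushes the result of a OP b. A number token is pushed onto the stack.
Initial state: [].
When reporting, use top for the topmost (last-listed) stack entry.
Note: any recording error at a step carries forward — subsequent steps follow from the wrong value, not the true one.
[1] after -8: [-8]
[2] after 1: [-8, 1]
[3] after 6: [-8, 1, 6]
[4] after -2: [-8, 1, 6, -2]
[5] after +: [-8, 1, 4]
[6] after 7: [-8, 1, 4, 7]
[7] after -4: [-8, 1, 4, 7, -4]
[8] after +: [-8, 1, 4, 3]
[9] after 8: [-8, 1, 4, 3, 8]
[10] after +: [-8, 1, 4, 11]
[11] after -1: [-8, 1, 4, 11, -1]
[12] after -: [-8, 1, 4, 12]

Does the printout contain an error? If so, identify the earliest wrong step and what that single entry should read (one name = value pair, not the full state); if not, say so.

no error

step 1: push -8: top = -8 -> no discrepancy
step 2: push 1: top = 1 -> same as recorded
step 3: push 6: top = 6 -> matches
step 4: push -2: top = -2 -> in agreement
step 5: 6 + -2 = 4 -> same as recorded
step 6: push 7: top = 7 -> same as recorded
step 7: push -4: top = -4 -> consistent with the printout
step 8: 7 + -4 = 3 -> checks out
step 9: push 8: top = 8 -> verified
step 10: 3 + 8 = 11 -> checks out
step 11: push -1: top = -1 -> consistent with the printout
step 12: 11 - -1 = 12 -> consistent with the printout
Nothing is out of place; the run is error-free.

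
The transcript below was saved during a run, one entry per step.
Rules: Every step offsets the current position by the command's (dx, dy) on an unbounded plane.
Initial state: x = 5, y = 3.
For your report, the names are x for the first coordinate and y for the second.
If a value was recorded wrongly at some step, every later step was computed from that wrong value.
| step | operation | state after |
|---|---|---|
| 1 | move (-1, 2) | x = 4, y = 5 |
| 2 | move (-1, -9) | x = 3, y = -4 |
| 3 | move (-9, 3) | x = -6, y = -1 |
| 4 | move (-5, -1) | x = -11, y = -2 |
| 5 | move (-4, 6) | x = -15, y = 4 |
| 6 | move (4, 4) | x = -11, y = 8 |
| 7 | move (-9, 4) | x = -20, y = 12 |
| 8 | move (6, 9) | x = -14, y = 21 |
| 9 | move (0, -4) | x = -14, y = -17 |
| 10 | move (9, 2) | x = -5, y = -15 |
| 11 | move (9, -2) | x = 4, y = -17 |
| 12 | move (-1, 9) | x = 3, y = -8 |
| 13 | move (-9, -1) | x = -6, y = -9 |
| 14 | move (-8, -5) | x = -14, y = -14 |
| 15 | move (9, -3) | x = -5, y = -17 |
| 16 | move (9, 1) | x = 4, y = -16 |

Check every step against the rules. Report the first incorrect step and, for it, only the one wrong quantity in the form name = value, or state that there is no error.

Recomputing the run from the initial state:
step 1: x = 4, y = 5
step 2: x = 3, y = -4
step 3: x = -6, y = -1
step 4: x = -11, y = -2
step 5: x = -15, y = 4
step 6: x = -11, y = 8
step 7: x = -20, y = 12
step 8: x = -14, y = 21
step 9: x = -14, y = 17
step 10: x = -5, y = 19
step 11: x = 4, y = 17
step 12: x = 3, y = 26
step 13: x = -6, y = 25
step 14: x = -14, y = 20
step 15: x = -5, y = 17
step 16: x = 4, y = 18
The first disagreement with the transcript is at step 9, where the value should be y = 17.

step 9, y = 17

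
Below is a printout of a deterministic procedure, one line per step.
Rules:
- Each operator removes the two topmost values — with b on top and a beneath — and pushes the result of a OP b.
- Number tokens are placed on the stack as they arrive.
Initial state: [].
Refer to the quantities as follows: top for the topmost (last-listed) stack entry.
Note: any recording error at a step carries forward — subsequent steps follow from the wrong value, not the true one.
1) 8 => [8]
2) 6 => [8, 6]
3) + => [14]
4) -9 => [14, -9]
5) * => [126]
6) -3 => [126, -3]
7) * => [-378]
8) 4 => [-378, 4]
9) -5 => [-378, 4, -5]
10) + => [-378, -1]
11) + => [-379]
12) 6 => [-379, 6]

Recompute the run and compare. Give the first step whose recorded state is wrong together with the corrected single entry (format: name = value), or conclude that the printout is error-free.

Recomputing the run from the initial state:
step 1: [8]
step 2: [8, 6]
step 3: [14]
step 4: [14, -9]
step 5: [-126]
step 6: [-126, -3]
step 7: [378]
step 8: [378, 4]
step 9: [378, 4, -5]
step 10: [378, -1]
step 11: [377]
step 12: [377, 6]
The first disagreement with the printout is at step 5, where the value should be top = -126.

step 5, top = -126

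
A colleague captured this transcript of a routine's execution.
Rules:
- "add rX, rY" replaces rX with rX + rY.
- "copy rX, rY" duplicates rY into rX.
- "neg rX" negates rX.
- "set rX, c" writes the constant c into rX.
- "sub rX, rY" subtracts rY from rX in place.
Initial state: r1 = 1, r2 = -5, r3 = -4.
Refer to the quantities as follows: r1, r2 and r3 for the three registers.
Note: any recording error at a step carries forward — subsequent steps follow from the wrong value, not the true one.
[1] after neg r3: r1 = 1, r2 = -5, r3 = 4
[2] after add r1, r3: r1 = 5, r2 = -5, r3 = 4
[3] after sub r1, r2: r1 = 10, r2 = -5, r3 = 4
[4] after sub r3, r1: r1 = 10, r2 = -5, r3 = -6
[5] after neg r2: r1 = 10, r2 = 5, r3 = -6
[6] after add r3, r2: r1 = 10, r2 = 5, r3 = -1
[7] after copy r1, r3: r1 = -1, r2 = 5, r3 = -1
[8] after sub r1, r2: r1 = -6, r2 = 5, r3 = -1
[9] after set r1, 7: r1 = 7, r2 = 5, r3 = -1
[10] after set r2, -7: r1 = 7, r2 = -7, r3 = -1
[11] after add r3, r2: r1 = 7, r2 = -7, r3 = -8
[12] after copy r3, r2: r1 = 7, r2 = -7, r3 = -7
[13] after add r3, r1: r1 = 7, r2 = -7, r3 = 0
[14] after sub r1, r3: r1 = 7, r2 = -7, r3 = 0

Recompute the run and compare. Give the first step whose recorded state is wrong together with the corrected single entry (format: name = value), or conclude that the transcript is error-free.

no error

Recomputing the run from the initial state:
step 1: r1 = 1, r2 = -5, r3 = 4
step 2: r1 = 5, r2 = -5, r3 = 4
step 3: r1 = 10, r2 = -5, r3 = 4
step 4: r1 = 10, r2 = -5, r3 = -6
step 5: r1 = 10, r2 = 5, r3 = -6
step 6: r1 = 10, r2 = 5, r3 = -1
step 7: r1 = -1, r2 = 5, r3 = -1
step 8: r1 = -6, r2 = 5, r3 = -1
step 9: r1 = 7, r2 = 5, r3 = -1
step 10: r1 = 7, r2 = -7, r3 = -1
step 11: r1 = 7, r2 = -7, r3 = -8
step 12: r1 = 7, r2 = -7, r3 = -7
step 13: r1 = 7, r2 = -7, r3 = 0
step 14: r1 = 7, r2 = -7, r3 = 0
This matches the transcript at every step.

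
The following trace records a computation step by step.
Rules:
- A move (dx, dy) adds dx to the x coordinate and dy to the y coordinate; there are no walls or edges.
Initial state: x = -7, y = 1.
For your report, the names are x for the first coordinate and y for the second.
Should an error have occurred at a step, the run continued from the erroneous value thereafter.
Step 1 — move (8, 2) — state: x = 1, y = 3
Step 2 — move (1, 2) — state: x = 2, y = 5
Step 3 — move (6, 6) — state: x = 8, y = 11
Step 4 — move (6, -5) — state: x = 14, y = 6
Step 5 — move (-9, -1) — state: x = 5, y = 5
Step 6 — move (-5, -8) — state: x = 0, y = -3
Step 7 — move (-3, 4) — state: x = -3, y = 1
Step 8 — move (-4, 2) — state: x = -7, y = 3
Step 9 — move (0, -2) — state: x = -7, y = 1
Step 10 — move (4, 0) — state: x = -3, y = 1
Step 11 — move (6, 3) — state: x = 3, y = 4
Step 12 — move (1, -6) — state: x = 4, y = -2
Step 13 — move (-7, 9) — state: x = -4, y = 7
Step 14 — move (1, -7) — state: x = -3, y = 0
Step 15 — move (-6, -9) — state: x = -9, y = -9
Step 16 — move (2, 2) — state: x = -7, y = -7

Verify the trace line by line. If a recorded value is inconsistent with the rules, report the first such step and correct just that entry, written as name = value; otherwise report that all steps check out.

1. x = -7 + (8) = 1, y = 1 + (2) = 3 (confirmed correct)
2. x = 1 + (1) = 2, y = 3 + (2) = 5 (consistent with the trace)
3. x = 2 + (6) = 8, y = 5 + (6) = 11 (in agreement)
4. x = 8 + (6) = 14, y = 11 + (-5) = 6 (agrees with the trace)
5. x = 14 + (-9) = 5, y = 6 + (-1) = 5 (matches)
6. x = 5 + (-5) = 0, y = 5 + (-8) = -3 (verified)
7. x = 0 + (-3) = -3, y = -3 + (4) = 1 (confirmed correct)
8. x = -3 + (-4) = -7, y = 1 + (2) = 3 (no discrepancy)
9. x = -7 + (0) = -7, y = 3 + (-2) = 1 (no discrepancy)
10. x = -7 + (4) = -3, y = 1 + (0) = 1 (confirmed correct)
11. x = -3 + (6) = 3, y = 1 + (3) = 4 (exactly as logged)
12. x = 3 + (1) = 4, y = 4 + (-6) = -2 (matches)
13. x = 4 + (-7) = -3, y = -2 + (9) = 7 (the recorded entry deviates here)
So the first discrepancy is step 13, where the right value is x = -3.

step 13, x = -3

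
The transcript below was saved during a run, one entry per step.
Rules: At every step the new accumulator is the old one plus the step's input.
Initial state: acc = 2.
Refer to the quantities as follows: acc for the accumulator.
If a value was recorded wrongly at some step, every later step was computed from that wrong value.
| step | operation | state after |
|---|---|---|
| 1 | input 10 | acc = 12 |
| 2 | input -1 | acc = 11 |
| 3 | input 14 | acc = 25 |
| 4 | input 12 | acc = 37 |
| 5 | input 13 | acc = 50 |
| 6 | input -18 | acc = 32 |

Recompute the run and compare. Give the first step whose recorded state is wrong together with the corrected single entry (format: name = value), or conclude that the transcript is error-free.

no error

step 1: acc = 2 + 10 = 12 -> exactly as logged
step 2: acc = 12 + -1 = 11 -> no discrepancy
step 3: acc = 11 + 14 = 25 -> consistent with the transcript
step 4: acc = 25 + 12 = 37 -> matches
step 5: acc = 37 + 13 = 50 -> same as recorded
step 6: acc = 50 + -18 = 32 -> matches
All entries verified; no error found.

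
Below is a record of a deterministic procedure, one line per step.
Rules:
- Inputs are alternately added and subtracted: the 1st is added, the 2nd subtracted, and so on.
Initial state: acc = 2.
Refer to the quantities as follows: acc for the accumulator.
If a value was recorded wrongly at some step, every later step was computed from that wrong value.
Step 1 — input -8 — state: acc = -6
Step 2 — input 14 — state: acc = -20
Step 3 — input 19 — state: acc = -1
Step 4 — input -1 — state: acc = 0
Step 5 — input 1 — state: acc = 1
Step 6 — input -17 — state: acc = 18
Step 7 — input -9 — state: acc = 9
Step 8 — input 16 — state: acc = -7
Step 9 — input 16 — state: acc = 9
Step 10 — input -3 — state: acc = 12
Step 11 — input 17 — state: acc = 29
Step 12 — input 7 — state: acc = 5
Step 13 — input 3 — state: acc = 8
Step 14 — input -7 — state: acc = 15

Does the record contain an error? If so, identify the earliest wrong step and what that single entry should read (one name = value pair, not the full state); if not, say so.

step 1: acc = 2 + -8 = -6 -> same as recorded
step 2: acc = -6 - 14 = -20 -> checks out
step 3: acc = -20 + 19 = -1 -> confirmed correct
step 4: acc = -1 - -1 = 0 -> matches
step 5: acc = 0 + 1 = 1 -> matches
step 6: acc = 1 - -17 = 18 -> in agreement
step 7: acc = 18 + -9 = 9 -> no discrepancy
step 8: acc = 9 - 16 = -7 -> confirmed correct
step 9: acc = -7 + 16 = 9 -> matches
step 10: acc = 9 - -3 = 12 -> checks out
step 11: acc = 12 + 17 = 29 -> in agreement
step 12: acc = 29 - 7 = 22 -> a discrepancy with the record
That makes step 12 the first incorrect line — acc = 22 is what it should show.

step 12, acc = 22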